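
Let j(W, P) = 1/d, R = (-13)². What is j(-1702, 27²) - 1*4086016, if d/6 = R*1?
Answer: -4143220223/1014 ≈ -4.0860e+6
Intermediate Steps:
R = 169
d = 1014 (d = 6*(169*1) = 6*169 = 1014)
j(W, P) = 1/1014
j(-1702, 27²) - 1*4086016 = 1/1014 - 1*4086016 = 1/1014 - 4086016 = -4143220223/1014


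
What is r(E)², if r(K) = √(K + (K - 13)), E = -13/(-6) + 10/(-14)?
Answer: -212/21 ≈ -10.095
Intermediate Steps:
E = 61/42 (E = -13*(-⅙) + 10*(-1/14) = 13/6 - 5/7 = 61/42 ≈ 1.4524)
r(K) = √(-13 + 2*K) (r(K) = √(K + (-13 + K)) = √(-13 + 2*K))
r(E)² = (√(-13 + 2*(61/42)))² = (√(-13 + 61/21))² = (√(-212/21))² = (2*I*√1113/21)² = -212/21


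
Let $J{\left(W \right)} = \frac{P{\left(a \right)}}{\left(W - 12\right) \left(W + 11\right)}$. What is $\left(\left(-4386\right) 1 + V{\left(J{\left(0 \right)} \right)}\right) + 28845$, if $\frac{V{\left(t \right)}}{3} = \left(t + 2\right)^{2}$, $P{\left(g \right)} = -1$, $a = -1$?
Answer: $\frac{142128097}{5808} \approx 24471.0$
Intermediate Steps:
$J{\left(W \right)} = - \frac{1}{\left(-12 + W\right) \left(11 + W\right)}$ ($J{\left(W \right)} = - \frac{1}{\left(W - 12\right) \left(W + 11\right)} = - \frac{1}{\left(-12 + W\right) \left(11 + W\right)}$)
$V{\left(t \right)} = 3 \left(2 + t\right)^{2}$ ($V{\left(t \right)} = 3 \left(t + 2\right)^{2} = 3 \left(2 + t\right)^{2}$)
$\left(\left(-4386\right) 1 + V{\left(J{\left(0 \right)} \right)}\right) + 28845 = \left(\left(-4386\right) 1 + 3 \left(2 + \frac{1}{132 + 0 - 0^{2}}\right)^{2}\right) + 28845 = \left(-4386 + 3 \left(2 + \frac{1}{132 + 0 - 0}\right)^{2}\right) + 28845 = \left(-4386 + 3 \left(2 + \frac{1}{132 + 0 + 0}\right)^{2}\right) + 28845 = \left(-4386 + 3 \left(2 + \frac{1}{132}\right)^{2}\right) + 28845 = \left(-4386 + 3 \left(\frac{265}{132}\right)^{2}\right) + 28845 = \left(-4386 + 3 \cdot \frac{70225}{17424}\right) + 28845 = \left(-4386 + \frac{70225}{5808}\right) + 28845 = - \frac{25403663}{5808} + 28845 = \frac{142128097}{5808}$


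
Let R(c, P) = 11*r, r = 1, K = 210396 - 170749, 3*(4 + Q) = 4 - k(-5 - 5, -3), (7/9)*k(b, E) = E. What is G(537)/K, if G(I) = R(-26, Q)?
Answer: 11/39647 ≈ 0.00027745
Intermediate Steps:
k(b, E) = 9*E/7
Q = -29/21 (Q = -4 + (4 - 9*(-3)/7)/3 = -4 + (4 - 1*(-27/7))/3 = -4 + (4 + 27/7)/3 = -4 + (⅓)*(55/7) = -4 + 55/21 = -29/21 ≈ -1.3810)
K = 39647
R(c, P) = 11 (R(c, P) = 11*1 = 11)
G(I) = 11
G(537)/K = 11/39647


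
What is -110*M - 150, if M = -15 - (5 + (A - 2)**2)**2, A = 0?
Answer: 10410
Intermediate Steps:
M = -96 (M = -15 - (5 + (0 - 2)**2)**2 = -15 - (5 + (-2)**2)**2 = -15 - (5 + 4)**2 = -15 - 1*9**2 = -15 - 1*81 = -15 - 81 = -96)
-110*M - 150 = -110*(-96) - 150 = 10560 - 150 = 10410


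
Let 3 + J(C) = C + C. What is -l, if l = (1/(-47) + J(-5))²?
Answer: -374544/2209 ≈ -169.55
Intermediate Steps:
J(C) = -3 + 2*C (J(C) = -3 + (C + C) = -3 + 2*C)
l = 374544/2209 (l = (1/(-47) + (-3 + 2*(-5)))² = (-1/47 + (-3 - 10))² = (-1/47 - 13)² = (-612/47)² = 374544/2209 ≈ 169.55)
-l = -1*374544/2209 = -374544/2209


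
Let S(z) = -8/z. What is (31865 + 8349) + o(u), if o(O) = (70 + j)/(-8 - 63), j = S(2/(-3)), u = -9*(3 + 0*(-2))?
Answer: 2855112/71 ≈ 40213.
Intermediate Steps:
u = -27 (u = -9*(3 + 0) = -9*3 = -27)
j = 12 (j = -8/(2/(-3)) = -8/(2*(-⅓)) = -8/(-⅔) = -8*(-3/2) = 12)
o(O) = -82/71 (o(O) = (70 + 12)/(-8 - 63) = 82/(-71) = 82*(-1/71) = -82/71)
(31865 + 8349) + o(u) = (31865 + 8349) - 82/71 = 40214 - 82/71 = 2855112/71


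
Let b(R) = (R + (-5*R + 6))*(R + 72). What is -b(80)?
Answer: 47728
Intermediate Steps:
b(R) = (6 - 4*R)*(72 + R) (b(R) = (R + (6 - 5*R))*(72 + R) = (6 - 4*R)*(72 + R))
-b(80) = -(432 - 282*80 - 4*80**2) = -(432 - 22560 - 4*6400) = -(432 - 22560 - 25600) = -1*(-47728) = 47728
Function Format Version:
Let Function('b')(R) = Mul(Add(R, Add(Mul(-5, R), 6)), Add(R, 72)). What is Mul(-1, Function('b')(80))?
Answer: 47728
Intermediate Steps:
Function('b')(R) = Mul(Add(6, Mul(-4, R)), Add(72, R)) (Function('b')(R) = Mul(Add(R, Add(6, Mul(-5, R))), Add(72, R)) = Mul(Add(6, Mul(-4, R)), Add(72, R)))
Mul(-1, Function('b')(80)) = Mul(-1, Add(432, Mul(-282, 80), Mul(-4, Pow(80, 2)))) = Mul(-1, Add(432, -22560, Mul(-4, 6400))) = Mul(-1, Add(432, -22560, -25600)) = Mul(-1, -47728) = 47728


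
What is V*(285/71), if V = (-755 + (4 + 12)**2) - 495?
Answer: -3990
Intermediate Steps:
V = -994 (V = (-755 + 16**2) - 495 = (-755 + 256) - 495 = -499 - 495 = -994)
V*(285/71) = -283290/71 = -994*285/71 = -3990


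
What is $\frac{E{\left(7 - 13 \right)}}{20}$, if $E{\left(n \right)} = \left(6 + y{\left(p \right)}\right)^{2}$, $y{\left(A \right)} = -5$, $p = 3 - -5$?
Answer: $\frac{1}{20} \approx 0.05$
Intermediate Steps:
$p = 8$ ($p = 3 + 5 = 8$)
$E{\left(n \right)} = 1$ ($E{\left(n \right)} = \left(6 - 5\right)^{2} = 1^{2} = 1$)
$\frac{E{\left(7 - 13 \right)}}{20} = 1 \cdot \frac{1}{20} = \frac{1}{20}$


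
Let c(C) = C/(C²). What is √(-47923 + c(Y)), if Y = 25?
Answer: I*√1198074/5 ≈ 218.91*I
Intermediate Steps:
c(C) = 1/C (c(C) = C/C² = 1/C)
√(-47923 + c(Y)) = √(-47923 + 1/25) = √(-1198074/25) = I*√1198074/5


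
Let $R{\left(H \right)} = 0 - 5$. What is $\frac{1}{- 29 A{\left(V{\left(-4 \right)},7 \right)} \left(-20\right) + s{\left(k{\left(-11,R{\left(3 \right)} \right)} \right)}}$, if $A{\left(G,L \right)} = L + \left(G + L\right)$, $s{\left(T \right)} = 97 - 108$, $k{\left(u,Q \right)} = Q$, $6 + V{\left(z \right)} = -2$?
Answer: $\frac{1}{3469} \approx 0.00028827$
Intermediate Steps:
$V{\left(z \right)} = -8$ ($V{\left(z \right)} = -6 - 2 = -8$)
$R{\left(H \right)} = -5$
$s{\left(T \right)} = -11$ ($s{\left(T \right)} = 97 - 108 = -11$)
$A{\left(G,L \right)} = G + 2 L$
$\frac{1}{- 29 A{\left(V{\left(-4 \right)},7 \right)} \left(-20\right) + s{\left(k{\left(-11,R{\left(3 \right)} \right)} \right)}} = \frac{1}{- 29 \left(-8 + 2 \cdot 7\right) \left(-20\right) - 11} = \frac{1}{- 29 \left(-8 + 14\right) \left(-20\right) - 11} = \frac{1}{\left(-29\right) 6 \left(-20\right) - 11} = \frac{1}{\left(-174\right) \left(-20\right) - 11} = \frac{1}{3480 - 11} = \frac{1}{3469}$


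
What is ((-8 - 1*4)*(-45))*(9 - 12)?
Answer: -1620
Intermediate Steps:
((-8 - 1*4)*(-45))*(9 - 12) = ((-8 - 4)*(-45))*(-3) = -12*(-45)*(-3) = 540*(-3) = -1620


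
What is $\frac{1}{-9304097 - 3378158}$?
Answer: $- \frac{1}{12682255} \approx -7.885 \cdot 10^{-8}$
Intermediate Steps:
$\frac{1}{-9304097 - 3378158} = \frac{1}{-12682255} = - \frac{1}{12682255}$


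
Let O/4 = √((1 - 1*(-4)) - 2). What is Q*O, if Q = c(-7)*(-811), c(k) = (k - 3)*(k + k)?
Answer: -454160*√3 ≈ -7.8663e+5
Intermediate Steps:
c(k) = 2*k*(-3 + k) (c(k) = (-3 + k)*(2*k) = 2*k*(-3 + k))
Q = -113540 (Q = (2*(-7)*(-3 - 7))*(-811) = (2*(-7)*(-10))*(-811) = 140*(-811) = -113540)
O = 4*√3 (O = 4*√((1 - 1*(-4)) - 2) = 4*√((1 + 4) - 2) = 4*√(5 - 2) = 4*√3 ≈ 6.9282)
Q*O = -454160*√3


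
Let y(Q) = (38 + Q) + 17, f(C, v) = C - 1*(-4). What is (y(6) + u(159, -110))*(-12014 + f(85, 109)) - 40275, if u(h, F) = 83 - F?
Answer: -3069225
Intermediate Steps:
f(C, v) = 4 + C (f(C, v) = C + 4 = 4 + C)
y(Q) = 55 + Q
(y(6) + u(159, -110))*(-12014 + f(85, 109)) - 40275 = ((55 + 6) + (83 - 1*(-110)))*(-12014 + (4 + 85)) - 40275 = (61 + (83 + 110))*(-12014 + 89) - 40275 = (61 + 193)*(-11925) - 40275 = 254*(-11925) - 40275 = -3028950 - 40275 = -3069225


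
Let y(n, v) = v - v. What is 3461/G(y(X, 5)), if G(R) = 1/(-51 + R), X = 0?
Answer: -176511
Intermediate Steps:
y(n, v) = 0
3461/G(y(X, 5)) = 3461/(1/(-51 + 0)) = 3461/(1/(-51)) = 3461/(-1/51) = 3461*(-51) = -176511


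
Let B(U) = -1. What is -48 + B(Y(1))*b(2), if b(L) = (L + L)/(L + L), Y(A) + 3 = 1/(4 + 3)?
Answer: -49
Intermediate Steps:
Y(A) = -20/7 (Y(A) = -3 + 1/(4 + 3) = -3 + 1/7 = -3 + ⅐ = -20/7)
b(L) = 1 (b(L) = (2*L)/((2*L)) = (2*L)*(1/(2*L)) = 1)
-48 + B(Y(1))*b(2) = -48 - 1*1 = -48 - 1 = -49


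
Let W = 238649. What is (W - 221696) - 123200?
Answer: -106247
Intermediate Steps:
(W - 221696) - 123200 = (238649 - 221696) - 123200 = 16953 - 123200 = -106247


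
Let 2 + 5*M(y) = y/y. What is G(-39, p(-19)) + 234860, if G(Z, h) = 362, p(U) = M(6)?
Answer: 235222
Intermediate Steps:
M(y) = -1/5 (M(y) = -2/5 + (y/y)/5 = -2/5 + (1/5)*1 = -2/5 + 1/5 = -1/5)
p(U) = -1/5
G(-39, p(-19)) + 234860 = 362 + 234860 = 235222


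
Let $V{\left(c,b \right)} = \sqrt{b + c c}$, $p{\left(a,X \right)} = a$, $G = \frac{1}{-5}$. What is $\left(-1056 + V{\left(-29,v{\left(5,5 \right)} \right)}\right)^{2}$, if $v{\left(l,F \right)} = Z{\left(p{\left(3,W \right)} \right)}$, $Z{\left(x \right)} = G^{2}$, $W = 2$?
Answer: $\frac{\left(5280 - \sqrt{21026}\right)^{2}}{25} \approx 1.0547 \cdot 10^{6}$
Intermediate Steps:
$G = - \frac{1}{5} \approx -0.2$
$Z{\left(x \right)} = \frac{1}{25}$ ($Z{\left(x \right)} = \left(- \frac{1}{5}\right)^{2} = \frac{1}{25}$)
$v{\left(l,F \right)} = \frac{1}{25}$
$V{\left(c,b \right)} = \sqrt{b + c^{2}}$
$\left(-1056 + V{\left(-29,v{\left(5,5 \right)} \right)}\right)^{2} = \left(-1056 + \sqrt{\frac{1}{25} + \left(-29\right)^{2}}\right)^{2} = \left(-1056 + \sqrt{\frac{1}{25} + 841}\right)^{2} = \left(-1056 + \sqrt{\frac{21026}{25}}\right)^{2} = \left(-1056 + \frac{\sqrt{21026}}{5}\right)^{2}$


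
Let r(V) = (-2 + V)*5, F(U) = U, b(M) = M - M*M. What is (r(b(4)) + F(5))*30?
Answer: -1950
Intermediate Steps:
b(M) = M - M**2
r(V) = -10 + 5*V
(r(b(4)) + F(5))*30 = ((-10 + 5*(4*(1 - 1*4))) + 5)*30 = ((-10 + 5*(4*(1 - 4))) + 5)*30 = ((-10 + 5*(4*(-3))) + 5)*30 = ((-10 + 5*(-12)) + 5)*30 = ((-10 - 60) + 5)*30 = (-70 + 5)*30 = -65*30 = -1950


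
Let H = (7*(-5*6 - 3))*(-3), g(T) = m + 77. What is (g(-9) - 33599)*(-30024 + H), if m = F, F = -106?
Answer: 986342868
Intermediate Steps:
m = -106
g(T) = -29 (g(T) = -106 + 77 = -29)
H = 693 (H = (7*(-30 - 3))*(-3) = (7*(-33))*(-3) = -231*(-3) = 693)
(g(-9) - 33599)*(-30024 + H) = (-29 - 33599)*(-30024 + 693) = -33628*(-29331) = 986342868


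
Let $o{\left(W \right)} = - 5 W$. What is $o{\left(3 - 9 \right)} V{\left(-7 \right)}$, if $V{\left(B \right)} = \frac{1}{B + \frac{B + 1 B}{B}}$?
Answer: $-6$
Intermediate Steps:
$V{\left(B \right)} = \frac{1}{2 + B}$ ($V{\left(B \right)} = \frac{1}{B + \frac{B + B}{B}} = \frac{1}{B + \frac{2 B}{B}} = \frac{1}{B + 2} = \frac{1}{2 + B}$)
$o{\left(3 - 9 \right)} V{\left(-7 \right)} = \frac{\left(-5\right) \left(3 - 9\right)}{2 - 7} = \frac{\left(-5\right) \left(3 - 9\right)}{-5} = \left(-5\right) \left(-6\right) \left(- \frac{1}{5}\right) = 30 \left(- \frac{1}{5}\right) = -6$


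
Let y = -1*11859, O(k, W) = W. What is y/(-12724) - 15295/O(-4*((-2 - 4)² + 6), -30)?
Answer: 19496935/38172 ≈ 510.77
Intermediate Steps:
y = -11859
y/(-12724) - 15295/O(-4*((-2 - 4)² + 6), -30) = -11859/(-12724) - 15295/(-30) = -11859*(-1/12724) - 15295*(-1/30) = 11859/12724 + 3059/6 = 19496935/38172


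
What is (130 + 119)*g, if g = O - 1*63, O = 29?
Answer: -8466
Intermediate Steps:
g = -34 (g = 29 - 1*63 = 29 - 63 = -34)
(130 + 119)*g = (130 + 119)*(-34) = 249*(-34) = -8466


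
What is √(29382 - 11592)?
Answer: √17790 ≈ 133.38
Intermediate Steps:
√(29382 - 11592) = √17790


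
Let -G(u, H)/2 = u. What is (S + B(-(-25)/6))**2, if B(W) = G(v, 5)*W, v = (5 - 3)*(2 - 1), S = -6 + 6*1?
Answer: 2500/9 ≈ 277.78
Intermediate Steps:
S = 0 (S = -6 + 6 = 0)
v = 2 (v = 2*1 = 2)
G(u, H) = -2*u
B(W) = -4*W (B(W) = (-2*2)*W = -4*W)
(S + B(-(-25)/6))**2 = (0 - (-20)*(-5/6))**2 = (0 - (-20)*(-5*1/6))**2 = (0 - (-20)*(-5)/6)**2 = (0 - 4*25/6)**2 = (0 - 50/3)**2 = (-50/3)**2 = 2500/9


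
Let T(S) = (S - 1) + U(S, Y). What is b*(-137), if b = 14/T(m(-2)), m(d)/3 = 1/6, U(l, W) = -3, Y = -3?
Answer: 548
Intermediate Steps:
m(d) = 1/2 (m(d) = 3/6 = 3*(1/6) = 1/2)
T(S) = -4 + S (T(S) = (S - 1) - 3 = (-1 + S) - 3 = -4 + S)
b = -4 (b = 14/(-4 + 1/2) = 14/(-7/2) = 14*(-2/7) = -4)
b*(-137) = -4*(-137) = 548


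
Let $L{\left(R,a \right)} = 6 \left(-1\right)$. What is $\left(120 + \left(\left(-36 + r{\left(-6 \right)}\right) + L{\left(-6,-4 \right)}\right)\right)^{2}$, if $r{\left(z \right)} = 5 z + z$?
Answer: $1764$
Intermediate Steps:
$L{\left(R,a \right)} = -6$
$r{\left(z \right)} = 6 z$
$\left(120 + \left(\left(-36 + r{\left(-6 \right)}\right) + L{\left(-6,-4 \right)}\right)\right)^{2} = \left(120 + \left(\left(-36 + 6 \left(-6\right)\right) - 6\right)\right)^{2} = \left(120 - 78\right)^{2} = 42^{2} = 1764$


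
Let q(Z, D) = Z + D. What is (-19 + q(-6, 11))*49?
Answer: -686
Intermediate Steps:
q(Z, D) = D + Z
(-19 + q(-6, 11))*49 = (-19 + (11 - 6))*49 = (-19 + 5)*49 = -14*49 = -686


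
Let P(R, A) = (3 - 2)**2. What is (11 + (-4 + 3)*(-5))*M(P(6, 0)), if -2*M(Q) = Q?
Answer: -8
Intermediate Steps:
P(R, A) = 1 (P(R, A) = 1**2 = 1)
M(Q) = -Q/2
(11 + (-4 + 3)*(-5))*M(P(6, 0)) = (11 + (-4 + 3)*(-5))*(-1/2*1) = (11 - 1*(-5))*(-1/2) = (11 + 5)*(-1/2) = 16*(-1/2) = -8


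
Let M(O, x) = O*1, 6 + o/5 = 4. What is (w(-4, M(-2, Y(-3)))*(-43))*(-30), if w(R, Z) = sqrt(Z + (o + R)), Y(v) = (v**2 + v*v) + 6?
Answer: 5160*I ≈ 5160.0*I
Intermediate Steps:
o = -10 (o = -30 + 5*4 = -30 + 20 = -10)
Y(v) = 6 + 2*v**2 (Y(v) = (v**2 + v**2) + 6 = 2*v**2 + 6 = 6 + 2*v**2)
M(O, x) = O
w(R, Z) = sqrt(-10 + R + Z) (w(R, Z) = sqrt(Z + (-10 + R)) = sqrt(-10 + R + Z))
(w(-4, M(-2, Y(-3)))*(-43))*(-30) = (sqrt(-10 - 4 - 2)*(-43))*(-30) = (sqrt(-16)*(-43))*(-30) = ((4*I)*(-43))*(-30) = -172*I*(-30) = 5160*I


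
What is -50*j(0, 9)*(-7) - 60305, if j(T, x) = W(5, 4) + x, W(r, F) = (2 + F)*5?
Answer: -46655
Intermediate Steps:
W(r, F) = 10 + 5*F
j(T, x) = 30 + x (j(T, x) = (10 + 5*4) + x = (10 + 20) + x = 30 + x)
-50*j(0, 9)*(-7) - 60305 = -50*(30 + 9)*(-7) - 60305 = -50*39*(-7) - 60305 = -1950*(-7) - 60305 = 13650 - 60305 = -46655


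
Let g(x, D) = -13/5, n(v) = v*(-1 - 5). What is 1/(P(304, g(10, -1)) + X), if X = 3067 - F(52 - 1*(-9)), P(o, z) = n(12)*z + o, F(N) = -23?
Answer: 5/17906 ≈ 0.00027924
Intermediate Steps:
n(v) = -6*v (n(v) = v*(-6) = -6*v)
g(x, D) = -13/5 (g(x, D) = -13*⅕ = -13/5)
P(o, z) = o - 72*z (P(o, z) = (-6*12)*z + o = -72*z + o = o - 72*z)
X = 3090 (X = 3067 - 1*(-23) = 3067 + 23 = 3090)
1/(P(304, g(10, -1)) + X) = 1/((304 - 72*(-13/5)) + 3090) = 1/((304 + 936/5) + 3090) = 1/(2456/5 + 3090) = 1/(17906/5) = 5/17906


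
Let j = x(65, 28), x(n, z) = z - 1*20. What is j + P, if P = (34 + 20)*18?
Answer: 980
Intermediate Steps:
x(n, z) = -20 + z (x(n, z) = z - 20 = -20 + z)
P = 972 (P = 54*18 = 972)
j = 8 (j = -20 + 28 = 8)
j + P = 8 + 972 = 980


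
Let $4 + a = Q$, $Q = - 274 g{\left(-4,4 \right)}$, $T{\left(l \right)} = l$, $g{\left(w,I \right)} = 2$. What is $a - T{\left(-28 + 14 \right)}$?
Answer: $-538$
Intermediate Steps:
$Q = -548$ ($Q = \left(-274\right) 2 = -548$)
$a = -552$ ($a = -4 - 548 = -552$)
$a - T{\left(-28 + 14 \right)} = -552 - \left(-28 + 14\right) = -552 - -14 = -552 + 14 = -538$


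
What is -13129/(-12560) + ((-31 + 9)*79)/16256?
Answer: 5987367/6380480 ≈ 0.93839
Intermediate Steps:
-13129/(-12560) + ((-31 + 9)*79)/16256 = -13129*(-1/12560) - 22*79*(1/16256) = 13129/12560 - 1738*1/16256 = 13129/12560 - 869/8128 = 5987367/6380480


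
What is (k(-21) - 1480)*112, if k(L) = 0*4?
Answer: -165760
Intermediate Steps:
k(L) = 0
(k(-21) - 1480)*112 = (0 - 1480)*112 = -1480*112 = -165760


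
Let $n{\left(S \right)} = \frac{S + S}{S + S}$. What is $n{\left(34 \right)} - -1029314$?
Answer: $1029315$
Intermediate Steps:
$n{\left(S \right)} = 1$ ($n{\left(S \right)} = \frac{2 S}{2 S} = 2 S \frac{1}{2 S} = 1$)
$n{\left(34 \right)} - -1029314 = 1 - -1029314 = 1 + 1029314 = 1029315$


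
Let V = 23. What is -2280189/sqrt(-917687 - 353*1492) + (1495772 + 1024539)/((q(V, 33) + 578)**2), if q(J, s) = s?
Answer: 2520311/373321 + 2280189*I*sqrt(1444363)/1444363 ≈ 6.7511 + 1897.3*I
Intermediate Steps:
-2280189/sqrt(-917687 - 353*1492) + (1495772 + 1024539)/((q(V, 33) + 578)**2) = -2280189/sqrt(-917687 - 353*1492) + (1495772 + 1024539)/((33 + 578)**2) = -2280189/sqrt(-917687 - 526676) + 2520311/(611**2) = -2280189*(-I*sqrt(1444363)/1444363) + 2520311/373321 = -2280189*(-I*sqrt(1444363)/1444363) + 2520311*(1/373321) = -(-2280189)*I*sqrt(1444363)/1444363 + 2520311/373321 = 2280189*I*sqrt(1444363)/1444363 + 2520311/373321 = 2520311/373321 + 2280189*I*sqrt(1444363)/1444363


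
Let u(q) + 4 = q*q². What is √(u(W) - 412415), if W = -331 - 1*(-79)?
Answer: I*√16415427 ≈ 4051.6*I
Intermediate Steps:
W = -252 (W = -331 + 79 = -252)
u(q) = -4 + q³ (u(q) = -4 + q*q² = -4 + q³)
√(u(W) - 412415) = √((-4 + (-252)³) - 412415) = √((-4 - 16003008) - 412415) = √(-16003012 - 412415) = √(-16415427) = I*√16415427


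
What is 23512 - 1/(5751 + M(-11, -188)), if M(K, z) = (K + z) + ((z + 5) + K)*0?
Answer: 130538623/5552 ≈ 23512.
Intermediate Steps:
M(K, z) = K + z (M(K, z) = (K + z) + ((5 + z) + K)*0 = (K + z) + (5 + K + z)*0 = (K + z) + 0 = K + z)
23512 - 1/(5751 + M(-11, -188)) = 23512 - 1/(5751 + (-11 - 188)) = 23512 - 1/(5751 - 199) = 23512 - 1/5552 = 130538623/5552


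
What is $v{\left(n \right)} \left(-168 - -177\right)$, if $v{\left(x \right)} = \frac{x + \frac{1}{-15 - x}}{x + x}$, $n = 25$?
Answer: $\frac{8991}{2000} \approx 4.4955$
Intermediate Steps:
$v{\left(x \right)} = \frac{x + \frac{1}{-15 - x}}{2 x}$
$v{\left(n \right)} \left(-168 - -177\right) = \frac{-1 + 25^{2} + 15 \cdot 25}{2 \cdot 25 \left(15 + 25\right)} \left(-168 - -177\right) = \frac{1}{2} \cdot \frac{1}{25} \cdot \frac{1}{40} \left(-1 + 625 + 375\right) \left(-168 + 177\right) = \frac{1}{2} \cdot \frac{1}{25} \cdot \frac{1}{40} \cdot 999 \cdot 9 = \frac{999}{2000} \cdot 9 = \frac{8991}{2000}$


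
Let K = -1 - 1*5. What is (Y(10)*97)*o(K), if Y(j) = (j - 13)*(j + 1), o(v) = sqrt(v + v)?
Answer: -6402*I*sqrt(3) ≈ -11089.0*I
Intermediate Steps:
K = -6 (K = -1 - 5 = -6)
o(v) = sqrt(2)*sqrt(v) (o(v) = sqrt(2*v) = sqrt(2)*sqrt(v))
Y(j) = (1 + j)*(-13 + j) (Y(j) = (-13 + j)*(1 + j) = (1 + j)*(-13 + j))
(Y(10)*97)*o(K) = ((-13 + 10**2 - 12*10)*97)*(sqrt(2)*sqrt(-6)) = ((-13 + 100 - 120)*97)*(sqrt(2)*(I*sqrt(6))) = (-33*97)*(2*I*sqrt(3)) = -6402*I*sqrt(3)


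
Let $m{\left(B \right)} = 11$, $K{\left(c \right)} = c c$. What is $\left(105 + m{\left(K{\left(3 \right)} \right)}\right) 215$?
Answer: $24940$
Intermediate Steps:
$K{\left(c \right)} = c^{2}$
$\left(105 + m{\left(K{\left(3 \right)} \right)}\right) 215 = \left(105 + 11\right) 215 = 116 \cdot 215 = 24940$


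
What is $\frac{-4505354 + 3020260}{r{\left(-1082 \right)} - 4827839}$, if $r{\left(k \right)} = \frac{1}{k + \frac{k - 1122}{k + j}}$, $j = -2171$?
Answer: $\frac{5223880518948}{16982126454991} \approx 0.30761$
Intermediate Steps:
$r{\left(k \right)} = \frac{1}{k + \frac{-1122 + k}{-2171 + k}}$ ($r{\left(k \right)} = \frac{1}{k + \frac{k - 1122}{k - 2171}} = \frac{1}{k + \frac{-1122 + k}{-2171 + k}}$)
$\frac{-4505354 + 3020260}{r{\left(-1082 \right)} - 4827839} = \frac{-4505354 + 3020260}{\frac{-2171 - 1082}{-1122 + \left(-1082\right)^{2} - -2347940} - 4827839} = - \frac{1485094}{\frac{1}{-1122 + 1170724 + 2347940} \left(-3253\right) - 4827839} = - \frac{1485094}{\frac{1}{3517542} \left(-3253\right) - 4827839} = - \frac{1485094}{- \frac{3253}{3517542} - 4827839} = - \frac{1485094}{- \frac{16982126454991}{3517542}} = \left(-1485094\right) \left(- \frac{3517542}{16982126454991}\right) = \frac{5223880518948}{16982126454991}$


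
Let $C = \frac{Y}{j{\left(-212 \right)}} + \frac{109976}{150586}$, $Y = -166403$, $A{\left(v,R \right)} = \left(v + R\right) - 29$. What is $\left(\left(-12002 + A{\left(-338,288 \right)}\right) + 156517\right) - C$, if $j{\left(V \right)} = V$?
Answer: $\frac{2292963548041}{15962116} \approx 1.4365 \cdot 10^{5}$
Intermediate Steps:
$A{\left(v,R \right)} = -29 + R + v$ ($A{\left(v,R \right)} = \left(R + v\right) - 29 = -29 + R + v$)
$C = \frac{12540638535}{15962116}$ ($C = - \frac{166403}{-212} + \frac{109976}{150586} = \left(-166403\right) \left(- \frac{1}{212}\right) + 109976 \cdot \frac{1}{150586} = \frac{166403}{212} + \frac{54988}{75293} = \frac{12540638535}{15962116} \approx 785.65$)
$\left(\left(-12002 + A{\left(-338,288 \right)}\right) + 156517\right) - C = \left(\left(-12002 - 79\right) + 156517\right) - \frac{12540638535}{15962116} = \left(-12081 + 156517\right) - \frac{12540638535}{15962116} = 144436 - \frac{12540638535}{15962116} = \frac{2292963548041}{15962116}$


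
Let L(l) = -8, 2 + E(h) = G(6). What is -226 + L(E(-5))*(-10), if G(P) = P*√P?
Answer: -146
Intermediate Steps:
G(P) = P^(3/2)
E(h) = -2 + 6*√6 (E(h) = -2 + 6^(3/2) = -2 + 6*√6)
-226 + L(E(-5))*(-10) = -226 - 8*(-10) = -226 + 80 = -146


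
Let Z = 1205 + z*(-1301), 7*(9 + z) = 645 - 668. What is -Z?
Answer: -120321/7 ≈ -17189.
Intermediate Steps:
z = -86/7 (z = -9 + (645 - 668)/7 = -9 + (⅐)*(-23) = -9 - 23/7 = -86/7 ≈ -12.286)
Z = 120321/7 (Z = 1205 - 86/7*(-1301) = 1205 + 111886/7 = 120321/7 ≈ 17189.)
-Z = -1*120321/7 = -120321/7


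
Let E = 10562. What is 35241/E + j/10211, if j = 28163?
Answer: 657303457/107848582 ≈ 6.0947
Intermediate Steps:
35241/E + j/10211 = 35241/10562 + 28163/10211 = 657303457/107848582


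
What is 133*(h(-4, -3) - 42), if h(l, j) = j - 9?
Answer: -7182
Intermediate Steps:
h(l, j) = -9 + j
133*(h(-4, -3) - 42) = 133*((-9 - 3) - 42) = 133*(-12 - 42) = 133*(-54) = -7182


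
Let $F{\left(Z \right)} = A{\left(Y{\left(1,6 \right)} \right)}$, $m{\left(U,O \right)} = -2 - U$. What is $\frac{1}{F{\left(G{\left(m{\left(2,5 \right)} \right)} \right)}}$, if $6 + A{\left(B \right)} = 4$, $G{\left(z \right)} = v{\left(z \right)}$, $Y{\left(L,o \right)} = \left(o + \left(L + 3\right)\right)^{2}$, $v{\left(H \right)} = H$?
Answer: $- \frac{1}{2} \approx -0.5$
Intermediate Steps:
$Y{\left(L,o \right)} = \left(3 + L + o\right)^{2}$ ($Y{\left(L,o \right)} = \left(o + \left(3 + L\right)\right)^{2} = \left(3 + L + o\right)^{2}$)
$G{\left(z \right)} = z$
$A{\left(B \right)} = -2$ ($A{\left(B \right)} = -6 + 4 = -2$)
$F{\left(Z \right)} = -2$
$\frac{1}{F{\left(G{\left(m{\left(2,5 \right)} \right)} \right)}} = \frac{1}{-2} = - \frac{1}{2}$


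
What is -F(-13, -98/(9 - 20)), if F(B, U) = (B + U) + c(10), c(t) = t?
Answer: -65/11 ≈ -5.9091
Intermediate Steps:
F(B, U) = 10 + B + U (F(B, U) = (B + U) + 10 = 10 + B + U)
-F(-13, -98/(9 - 20)) = -(10 - 13 - 98/(9 - 20)) = -(10 - 13 - 98/(-11)) = -(10 - 13 - 98*(-1/11)) = -(10 - 13 + 98/11) = -1*65/11 = -65/11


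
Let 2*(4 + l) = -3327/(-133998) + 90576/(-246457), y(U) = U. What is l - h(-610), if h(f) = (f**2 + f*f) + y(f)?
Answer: -442468611819807/595040452 ≈ -7.4359e+5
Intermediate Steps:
l = -2482117127/595040452 (l = -4 + (-3327/(-133998) + 90576/(-246457))/2 = -4 + (-3327*(-1/133998) + 90576*(-1/246457))/2 = -4 + (1109/44666 - 2448/6661)/2 = -4 + (1/2)*(-101955319/297520226) = -4 - 101955319/595040452 = -2482117127/595040452 ≈ -4.1713)
h(f) = f + 2*f**2 (h(f) = (f**2 + f*f) + f = (f**2 + f**2) + f = 2*f**2 + f = f + 2*f**2)
l - h(-610) = -2482117127/595040452 - (-610)*(1 + 2*(-610)) = -2482117127/595040452 - (-610)*(1 - 1220) = -2482117127/595040452 - (-610)*(-1219) = -2482117127/595040452 - 1*743590 = -2482117127/595040452 - 743590 = -442468611819807/595040452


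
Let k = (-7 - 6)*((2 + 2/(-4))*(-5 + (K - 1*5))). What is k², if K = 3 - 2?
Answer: 123201/4 ≈ 30800.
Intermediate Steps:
K = 1
k = 351/2 (k = (-7 - 6)*((2 + 2/(-4))*(-5 + (1 - 1*5))) = -13*(2 + 2*(-¼))*(-5 + (1 - 5)) = -13*(2 - ½)*(-5 - 4) = -39*(-9)/2 = -13*(-27/2) = 351/2 ≈ 175.50)
k² = (351/2)² = 123201/4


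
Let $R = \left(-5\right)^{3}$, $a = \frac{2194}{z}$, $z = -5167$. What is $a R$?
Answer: $\frac{274250}{5167} \approx 53.077$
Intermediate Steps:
$a = - \frac{2194}{5167}$ ($a = \frac{2194}{-5167} = 2194 \left(- \frac{1}{5167}\right) = - \frac{2194}{5167} \approx -0.42462$)
$R = -125$
$a R = \left(- \frac{2194}{5167}\right) \left(-125\right) = \frac{274250}{5167}$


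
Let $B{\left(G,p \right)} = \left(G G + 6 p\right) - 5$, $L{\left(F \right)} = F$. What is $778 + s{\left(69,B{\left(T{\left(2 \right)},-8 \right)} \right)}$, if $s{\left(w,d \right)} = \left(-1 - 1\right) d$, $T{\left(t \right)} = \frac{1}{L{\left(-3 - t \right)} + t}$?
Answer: $\frac{7954}{9} \approx 883.78$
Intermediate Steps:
$T{\left(t \right)} = - \frac{1}{3}$ ($T{\left(t \right)} = \frac{1}{\left(-3 - t\right) + t} = \frac{1}{-3} = - \frac{1}{3}$)
$B{\left(G,p \right)} = -5 + G^{2} + 6 p$ ($B{\left(G,p \right)} = \left(G^{2} + 6 p\right) - 5 = -5 + G^{2} + 6 p$)
$s{\left(w,d \right)} = - 2 d$
$778 + s{\left(69,B{\left(T{\left(2 \right)},-8 \right)} \right)} = 778 - 2 \left(-5 + \left(- \frac{1}{3}\right)^{2} + 6 \left(-8\right)\right) = 778 - 2 \left(-5 + \frac{1}{9} - 48\right) = 778 - - \frac{952}{9} = 778 + \frac{952}{9} = \frac{7954}{9}$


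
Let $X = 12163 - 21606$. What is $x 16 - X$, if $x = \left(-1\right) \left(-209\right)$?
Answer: $12787$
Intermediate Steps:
$x = 209$
$X = -9443$ ($X = 12163 - 21606 = -9443$)
$x 16 - X = 209 \cdot 16 - -9443 = 3344 + 9443 = 12787$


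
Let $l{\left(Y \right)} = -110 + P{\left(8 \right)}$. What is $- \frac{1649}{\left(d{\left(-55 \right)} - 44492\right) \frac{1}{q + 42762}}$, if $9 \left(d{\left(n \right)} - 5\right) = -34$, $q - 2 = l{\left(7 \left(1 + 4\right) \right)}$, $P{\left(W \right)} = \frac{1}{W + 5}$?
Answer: $\frac{8229379023}{5205421} \approx 1580.9$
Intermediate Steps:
$P{\left(W \right)} = \frac{1}{5 + W}$
$l{\left(Y \right)} = - \frac{1429}{13}$ ($l{\left(Y \right)} = -110 + \frac{1}{5 + 8} = -110 + \frac{1}{13} = - \frac{1429}{13}$)
$q = - \frac{1403}{13}$ ($q = 2 - \frac{1429}{13} = - \frac{1403}{13} \approx -107.92$)
$d{\left(n \right)} = \frac{11}{9}$ ($d{\left(n \right)} = 5 + \frac{1}{9} \left(-34\right) = 5 - \frac{34}{9} = \frac{11}{9}$)
$- \frac{1649}{\left(d{\left(-55 \right)} - 44492\right) \frac{1}{q + 42762}} = - \frac{1649}{\left(\frac{11}{9} - 44492\right) \frac{1}{- \frac{1403}{13} + 42762}} = - \frac{1649}{\left(- \frac{400417}{9}\right) \frac{1}{\frac{554503}{13}}} = - \frac{1649}{\left(- \frac{400417}{9}\right) \frac{13}{554503}} = - \frac{1649}{- \frac{5205421}{4990527}} = \left(-1649\right) \left(- \frac{4990527}{5205421}\right) = \frac{8229379023}{5205421}$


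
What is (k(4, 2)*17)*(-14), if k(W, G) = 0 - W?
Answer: 952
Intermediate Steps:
k(W, G) = -W
(k(4, 2)*17)*(-14) = (-1*4*17)*(-14) = -4*17*(-14) = -68*(-14) = 952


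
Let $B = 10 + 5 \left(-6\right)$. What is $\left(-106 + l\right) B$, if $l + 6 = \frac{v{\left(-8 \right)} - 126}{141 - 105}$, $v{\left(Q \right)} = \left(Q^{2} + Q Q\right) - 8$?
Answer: $\frac{6730}{3} \approx 2243.3$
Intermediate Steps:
$B = -20$ ($B = 10 - 30 = -20$)
$v{\left(Q \right)} = -8 + 2 Q^{2}$ ($v{\left(Q \right)} = \left(Q^{2} + Q^{2}\right) - 8 = 2 Q^{2} - 8 = -8 + 2 Q^{2}$)
$l = - \frac{37}{6}$ ($l = -6 + \frac{\left(-8 + 2 \left(-8\right)^{2}\right) - 126}{141 - 105} = -6 + \frac{\left(-8 + 2 \cdot 64\right) - 126}{36} = -6 + \left(\left(-8 + 128\right) - 126\right) \frac{1}{36} = -6 + \left(120 - 126\right) \frac{1}{36} = -6 - \frac{1}{6} = - \frac{37}{6} \approx -6.1667$)
$\left(-106 + l\right) B = \left(-106 - \frac{37}{6}\right) \left(-20\right) = \left(- \frac{673}{6}\right) \left(-20\right) = \frac{6730}{3}$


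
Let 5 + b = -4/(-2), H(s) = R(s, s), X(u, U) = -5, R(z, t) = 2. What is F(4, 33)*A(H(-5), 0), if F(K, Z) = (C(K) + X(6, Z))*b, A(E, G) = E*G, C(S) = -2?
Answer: 0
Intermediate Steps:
H(s) = 2
b = -3 (b = -5 - 4/(-2) = -5 - 4*(-½) = -5 + 2 = -3)
F(K, Z) = 21 (F(K, Z) = (-2 - 5)*(-3) = -7*(-3) = 21)
F(4, 33)*A(H(-5), 0) = 21*(2*0) = 21*0 = 0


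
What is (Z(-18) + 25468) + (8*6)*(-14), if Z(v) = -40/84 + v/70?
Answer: 371929/15 ≈ 24795.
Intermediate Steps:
Z(v) = -10/21 + v/70 (Z(v) = -40*1/84 + v*(1/70) = -10/21 + v/70)
(Z(-18) + 25468) + (8*6)*(-14) = ((-10/21 + (1/70)*(-18)) + 25468) + (8*6)*(-14) = ((-10/21 - 9/35) + 25468) + 48*(-14) = (-11/15 + 25468) - 672 = 382009/15 - 672 = 371929/15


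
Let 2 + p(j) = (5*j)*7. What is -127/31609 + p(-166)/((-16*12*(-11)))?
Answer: -45994933/16689552 ≈ -2.7559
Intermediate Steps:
p(j) = -2 + 35*j (p(j) = -2 + (5*j)*7 = -2 + 35*j)
-127/31609 + p(-166)/((-16*12*(-11))) = -127/31609 + (-2 + 35*(-166))/((-16*12*(-11))) = -127*1/31609 + (-2 - 5810)/((-192*(-11))) = -127/31609 - 5812/2112 = -127/31609 - 5812*1/2112 = -127/31609 - 1453/528 = -45994933/16689552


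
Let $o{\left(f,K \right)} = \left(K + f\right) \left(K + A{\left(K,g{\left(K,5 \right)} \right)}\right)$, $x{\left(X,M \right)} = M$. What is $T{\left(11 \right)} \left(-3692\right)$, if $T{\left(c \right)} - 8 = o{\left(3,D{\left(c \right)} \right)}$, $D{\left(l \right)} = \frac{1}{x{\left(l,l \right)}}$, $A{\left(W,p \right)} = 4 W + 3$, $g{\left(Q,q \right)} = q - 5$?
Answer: $- \frac{8343920}{121} \approx -68958.0$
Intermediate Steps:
$g{\left(Q,q \right)} = -5 + q$
$A{\left(W,p \right)} = 3 + 4 W$
$D{\left(l \right)} = \frac{1}{l}$
$o{\left(f,K \right)} = \left(3 + 5 K\right) \left(K + f\right)$ ($o{\left(f,K \right)} = \left(K + f\right) \left(K + \left(3 + 4 K\right)\right) = \left(K + f\right) \left(3 + 5 K\right) = \left(3 + 5 K\right) \left(K + f\right)$)
$T{\left(c \right)} = 17 + \frac{5}{c^{2}} + \frac{18}{c}$ ($T{\left(c \right)} = 8 + \left(\frac{3}{c} + 3 \cdot 3 + 5 \left(\frac{1}{c}\right)^{2} + 5 \frac{1}{c} 3\right) = 8 + \left(\frac{3}{c} + 9 + \frac{5}{c^{2}} + \frac{15}{c}\right) = 8 + \left(9 + \frac{5}{c^{2}} + \frac{18}{c}\right) = 17 + \frac{5}{c^{2}} + \frac{18}{c}$)
$T{\left(11 \right)} \left(-3692\right) = \left(17 + \frac{5}{121} + \frac{18}{11}\right) \left(-3692\right) = \frac{2260}{121} \left(-3692\right) = - \frac{8343920}{121}$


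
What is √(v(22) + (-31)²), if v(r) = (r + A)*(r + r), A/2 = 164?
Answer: √16361 ≈ 127.91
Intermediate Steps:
A = 328 (A = 2*164 = 328)
v(r) = 2*r*(328 + r) (v(r) = (r + 328)*(r + r) = (328 + r)*(2*r) = 2*r*(328 + r))
√(v(22) + (-31)²) = √(2*22*(328 + 22) + (-31)²) = √(2*22*350 + 961) = √(15400 + 961) = √16361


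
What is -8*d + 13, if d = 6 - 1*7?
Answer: 21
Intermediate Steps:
d = -1 (d = 6 - 7 = -1)
-8*d + 13 = -8*(-1) + 13 = 8 + 13 = 21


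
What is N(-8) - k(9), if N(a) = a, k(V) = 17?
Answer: -25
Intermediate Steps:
N(-8) - k(9) = -8 - 1*17 = -8 - 17 = -25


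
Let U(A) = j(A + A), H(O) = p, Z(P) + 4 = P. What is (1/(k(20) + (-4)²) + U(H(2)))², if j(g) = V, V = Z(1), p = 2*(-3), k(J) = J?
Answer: 11449/1296 ≈ 8.8341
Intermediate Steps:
Z(P) = -4 + P
p = -6
V = -3 (V = -4 + 1 = -3)
j(g) = -3
H(O) = -6
U(A) = -3
(1/(k(20) + (-4)²) + U(H(2)))² = (1/(20 + (-4)²) - 3)² = (1/(20 + 16) - 3)² = (1/36 - 3)² = (-107/36)² = 11449/1296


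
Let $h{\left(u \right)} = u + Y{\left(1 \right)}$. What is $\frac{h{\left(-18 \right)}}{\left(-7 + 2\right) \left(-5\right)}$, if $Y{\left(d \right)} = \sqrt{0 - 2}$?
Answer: $- \frac{18}{25} + \frac{i \sqrt{2}}{25} \approx -0.72 + 0.056569 i$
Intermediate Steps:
$Y{\left(d \right)} = i \sqrt{2}$ ($Y{\left(d \right)} = \sqrt{-2} = i \sqrt{2}$)
$h{\left(u \right)} = u + i \sqrt{2}$
$\frac{h{\left(-18 \right)}}{\left(-7 + 2\right) \left(-5\right)} = \frac{-18 + i \sqrt{2}}{\left(-7 + 2\right) \left(-5\right)} = \frac{-18 + i \sqrt{2}}{\left(-5\right) \left(-5\right)} = \frac{-18 + i \sqrt{2}}{25} = \left(-18 + i \sqrt{2}\right) \frac{1}{25} = - \frac{18}{25} + \frac{i \sqrt{2}}{25}$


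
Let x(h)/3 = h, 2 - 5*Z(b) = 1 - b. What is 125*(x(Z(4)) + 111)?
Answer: 14250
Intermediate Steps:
Z(b) = 1/5 + b/5 (Z(b) = 2/5 - (1 - b)/5 = 2/5 + (-1/5 + b/5) = 1/5 + b/5)
x(h) = 3*h
125*(x(Z(4)) + 111) = 125*(3*(1/5 + (1/5)*4) + 111) = 125*(3*(1/5 + 4/5) + 111) = 125*(3*1 + 111) = 125*(3 + 111) = 125*114 = 14250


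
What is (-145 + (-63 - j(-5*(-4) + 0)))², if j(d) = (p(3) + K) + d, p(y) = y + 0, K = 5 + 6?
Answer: 58564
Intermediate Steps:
K = 11
p(y) = y
j(d) = 14 + d (j(d) = (3 + 11) + d = 14 + d)
(-145 + (-63 - j(-5*(-4) + 0)))² = (-145 + (-63 - (14 + (-5*(-4) + 0))))² = (-145 + (-63 - (14 + (20 + 0))))² = (-145 + (-63 - (14 + 20)))² = (-145 + (-63 - 1*34))² = (-145 + (-63 - 34))² = (-145 - 97)² = (-242)² = 58564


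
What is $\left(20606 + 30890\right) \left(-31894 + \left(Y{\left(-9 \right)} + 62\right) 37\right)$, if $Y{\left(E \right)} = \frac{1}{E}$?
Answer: $- \frac{13720439752}{9} \approx -1.5245 \cdot 10^{9}$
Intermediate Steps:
$\left(20606 + 30890\right) \left(-31894 + \left(Y{\left(-9 \right)} + 62\right) 37\right) = \left(20606 + 30890\right) \left(-31894 + \left(\frac{1}{-9} + 62\right) 37\right) = 51496 \left(-31894 + \left(- \frac{1}{9} + 62\right) 37\right) = 51496 \left(-31894 + \frac{557}{9} \cdot 37\right) = 51496 \left(-31894 + \frac{20609}{9}\right) = 51496 \left(- \frac{266437}{9}\right) = - \frac{13720439752}{9}$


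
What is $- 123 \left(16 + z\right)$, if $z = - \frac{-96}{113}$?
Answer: $- \frac{234192}{113} \approx -2072.5$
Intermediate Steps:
$z = \frac{96}{113}$ ($z = - \frac{-96}{113} = \left(-1\right) \left(- \frac{96}{113}\right) = \frac{96}{113} \approx 0.84956$)
$- 123 \left(16 + z\right) = - 123 \left(16 + \frac{96}{113}\right) = \left(-123\right) \frac{1904}{113} = - \frac{234192}{113}$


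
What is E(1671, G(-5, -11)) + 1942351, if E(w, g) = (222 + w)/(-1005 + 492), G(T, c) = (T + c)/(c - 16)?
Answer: 332141390/171 ≈ 1.9423e+6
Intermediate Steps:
G(T, c) = (T + c)/(-16 + c)
E(w, g) = -74/171 - w/513 (E(w, g) = (222 + w)/(-513) = (222 + w)*(-1/513) = -74/171 - w/513)
E(1671, G(-5, -11)) + 1942351 = (-74/171 - 1/513*1671) + 1942351 = (-74/171 - 557/171) + 1942351 = -631/171 + 1942351 = 332141390/171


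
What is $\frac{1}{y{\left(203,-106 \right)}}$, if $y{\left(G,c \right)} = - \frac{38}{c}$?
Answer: $\frac{53}{19} \approx 2.7895$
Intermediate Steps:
$\frac{1}{y{\left(203,-106 \right)}} = \frac{1}{\left(-38\right) \frac{1}{-106}} = \frac{1}{\left(-38\right) \left(- \frac{1}{106}\right)} = \frac{1}{\frac{19}{53}} = \frac{53}{19}$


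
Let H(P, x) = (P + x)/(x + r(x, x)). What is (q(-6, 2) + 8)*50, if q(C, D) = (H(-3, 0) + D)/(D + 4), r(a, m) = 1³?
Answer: 1175/3 ≈ 391.67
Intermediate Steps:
r(a, m) = 1
H(P, x) = (P + x)/(1 + x) (H(P, x) = (P + x)/(x + 1) = (P + x)/(1 + x))
q(C, D) = (-3 + D)/(4 + D) (q(C, D) = ((-3 + 0)/(1 + 0) + D)/(D + 4) = (-3/1 + D)/(4 + D) = (1*(-3) + D)/(4 + D) = (-3 + D)/(4 + D))
(q(-6, 2) + 8)*50 = ((-3 + 2)/(4 + 2) + 8)*50 = (-1/6 + 8)*50 = ((⅙)*(-1) + 8)*50 = (-⅙ + 8)*50 = (47/6)*50 = 1175/3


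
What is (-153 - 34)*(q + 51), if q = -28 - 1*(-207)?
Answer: -43010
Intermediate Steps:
q = 179 (q = -28 + 207 = 179)
(-153 - 34)*(q + 51) = (-153 - 34)*(179 + 51) = -187*230 = -43010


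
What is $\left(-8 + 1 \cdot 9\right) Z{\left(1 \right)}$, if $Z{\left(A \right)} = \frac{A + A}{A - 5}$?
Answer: $- \frac{1}{2} \approx -0.5$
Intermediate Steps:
$Z{\left(A \right)} = \frac{2 A}{-5 + A}$
$\left(-8 + 1 \cdot 9\right) Z{\left(1 \right)} = \left(-8 + 1 \cdot 9\right) 2 \cdot 1 \frac{1}{-5 + 1} = \left(-8 + 9\right) 2 \cdot 1 \frac{1}{-4} = 1 \cdot 2 \cdot 1 \left(- \frac{1}{4}\right) = 1 \left(- \frac{1}{2}\right) = - \frac{1}{2}$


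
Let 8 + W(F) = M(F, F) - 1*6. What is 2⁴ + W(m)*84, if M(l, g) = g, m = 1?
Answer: -1076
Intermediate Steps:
W(F) = -14 + F (W(F) = -8 + (F - 1*6) = -8 + (F - 6) = -8 + (-6 + F) = -14 + F)
2⁴ + W(m)*84 = 2⁴ + (-14 + 1)*84 = 16 - 13*84 = 16 - 1092 = -1076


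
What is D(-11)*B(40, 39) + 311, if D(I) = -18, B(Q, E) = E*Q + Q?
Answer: -28489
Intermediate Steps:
B(Q, E) = Q + E*Q
D(-11)*B(40, 39) + 311 = -720*(1 + 39) + 311 = -720*40 + 311 = -18*1600 + 311 = -28800 + 311 = -28489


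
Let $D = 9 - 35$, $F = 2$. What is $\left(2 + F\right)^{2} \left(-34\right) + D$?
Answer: $-570$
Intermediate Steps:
$D = -26$ ($D = 9 - 35 = -26$)
$\left(2 + F\right)^{2} \left(-34\right) + D = \left(2 + 2\right)^{2} \left(-34\right) - 26 = 4^{2} \left(-34\right) - 26 = 16 \left(-34\right) - 26 = -544 - 26 = -570$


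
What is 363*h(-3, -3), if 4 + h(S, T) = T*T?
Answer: 1815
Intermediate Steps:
h(S, T) = -4 + T**2 (h(S, T) = -4 + T*T = -4 + T**2)
363*h(-3, -3) = 363*(-4 + (-3)**2) = 363*(-4 + 9) = 363*5 = 1815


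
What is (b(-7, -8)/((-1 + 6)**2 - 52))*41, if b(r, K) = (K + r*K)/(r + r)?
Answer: 328/63 ≈ 5.2064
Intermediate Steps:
b(r, K) = (K + K*r)/(2*r) (b(r, K) = (K + K*r)/((2*r)) = (K + K*r)*(1/(2*r)) = (K + K*r)/(2*r))
(b(-7, -8)/((-1 + 6)**2 - 52))*41 = (((1/2)*(-8)*(1 - 7)/(-7))/((-1 + 6)**2 - 52))*41 = (((1/2)*(-8)*(-1/7)*(-6))/(5**2 - 52))*41 = (-24/7/(25 - 52))*41 = (-24/7/(-27))*41 = -1/27*(-24/7)*41 = (8/63)*41 = 328/63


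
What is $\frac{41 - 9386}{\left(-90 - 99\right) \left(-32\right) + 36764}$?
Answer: $- \frac{1335}{6116} \approx -0.21828$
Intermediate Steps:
$\frac{41 - 9386}{\left(-90 - 99\right) \left(-32\right) + 36764} = - \frac{9345}{\left(-189\right) \left(-32\right) + 36764} = - \frac{9345}{6048 + 36764} = - \frac{9345}{42812} = \left(-9345\right) \frac{1}{42812} = - \frac{1335}{6116}$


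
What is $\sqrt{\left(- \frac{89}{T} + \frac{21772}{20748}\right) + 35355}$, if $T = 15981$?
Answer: $\frac{5 \sqrt{2448403290409895}}{1315769} \approx 188.03$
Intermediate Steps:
$\sqrt{\left(- \frac{89}{T} + \frac{21772}{20748}\right) + 35355} = \sqrt{\left(- \frac{89}{15981} + \frac{21772}{20748}\right) + 35355} = \sqrt{\left(\left(-89\right) \frac{1}{15981} + 21772 \cdot \frac{1}{20748}\right) + 35355} = \sqrt{\left(- \frac{89}{15981} + \frac{5443}{5187}\right) + 35355} = \sqrt{\frac{1373380}{1315769} + 35355} = \sqrt{\frac{46520386375}{1315769}} = \frac{5 \sqrt{2448403290409895}}{1315769}$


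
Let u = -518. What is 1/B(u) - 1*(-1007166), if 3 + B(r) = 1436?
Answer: 1443268879/1433 ≈ 1.0072e+6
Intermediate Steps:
B(r) = 1433 (B(r) = -3 + 1436 = 1433)
1/B(u) - 1*(-1007166) = 1/1433 - 1*(-1007166) = 1/1433 + 1007166 = 1443268879/1433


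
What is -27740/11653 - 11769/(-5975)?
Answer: -28602343/69626675 ≈ -0.41080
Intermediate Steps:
-27740/11653 - 11769/(-5975) = -27740*1/11653 - 11769*(-1/5975) = -27740/11653 + 11769/5975 = -28602343/69626675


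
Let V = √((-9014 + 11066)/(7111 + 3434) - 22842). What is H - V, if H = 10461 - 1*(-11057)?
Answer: 21518 - 3*I*√86862310/185 ≈ 21518.0 - 151.14*I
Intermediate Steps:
H = 21518 (H = 10461 + 11057 = 21518)
V = 3*I*√86862310/185 (V = √(2052/10545 - 22842) = √(2052*(1/10545) - 22842) = √(36/185 - 22842) = √(-4225734/185) = 3*I*√86862310/185 ≈ 151.14*I)
H - V = 21518 - 3*I*√86862310/185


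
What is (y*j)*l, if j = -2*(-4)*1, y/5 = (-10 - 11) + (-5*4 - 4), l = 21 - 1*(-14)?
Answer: -63000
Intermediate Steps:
l = 35 (l = 21 + 14 = 35)
y = -225 (y = 5*((-10 - 11) + (-5*4 - 4)) = 5*(-21 + (-20 - 4)) = 5*(-21 - 24) = 5*(-45) = -225)
j = 8 (j = 8*1 = 8)
(y*j)*l = -225*8*35 = -1800*35 = -63000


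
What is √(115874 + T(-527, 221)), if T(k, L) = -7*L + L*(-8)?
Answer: √112559 ≈ 335.50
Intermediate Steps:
T(k, L) = -15*L (T(k, L) = -7*L - 8*L = -15*L)
√(115874 + T(-527, 221)) = √(115874 - 15*221) = √(115874 - 3315) = √112559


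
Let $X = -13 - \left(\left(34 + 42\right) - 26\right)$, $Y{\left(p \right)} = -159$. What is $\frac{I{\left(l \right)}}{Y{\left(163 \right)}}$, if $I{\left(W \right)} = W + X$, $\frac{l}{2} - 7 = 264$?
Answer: $- \frac{479}{159} \approx -3.0126$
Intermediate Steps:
$l = 542$ ($l = 14 + 2 \cdot 264 = 14 + 528 = 542$)
$X = -63$ ($X = -13 - \left(76 - 26\right) = -13 - 50 = -63$)
$I{\left(W \right)} = -63 + W$ ($I{\left(W \right)} = W - 63 = -63 + W$)
$\frac{I{\left(l \right)}}{Y{\left(163 \right)}} = \frac{-63 + 542}{-159} = 479 \left(- \frac{1}{159}\right) = - \frac{479}{159}$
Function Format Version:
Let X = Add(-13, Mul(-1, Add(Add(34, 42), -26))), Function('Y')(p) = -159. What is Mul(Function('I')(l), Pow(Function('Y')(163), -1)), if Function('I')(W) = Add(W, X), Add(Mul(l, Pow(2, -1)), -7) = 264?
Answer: Rational(-479, 159) ≈ -3.0126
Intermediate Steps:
l = 542 (l = Add(14, Mul(2, 264)) = Add(14, 528) = 542)
X = -63 (X = Add(-13, Mul(-1, Add(76, -26))) = Add(-13, Mul(-1, 50)) = Add(-13, -50) = -63)
Function('I')(W) = Add(-63, W) (Function('I')(W) = Add(W, -63) = Add(-63, W))
Mul(Function('I')(l), Pow(Function('Y')(163), -1)) = Mul(Add(-63, 542), Pow(-159, -1)) = Mul(479, Rational(-1, 159)) = Rational(-479, 159)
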